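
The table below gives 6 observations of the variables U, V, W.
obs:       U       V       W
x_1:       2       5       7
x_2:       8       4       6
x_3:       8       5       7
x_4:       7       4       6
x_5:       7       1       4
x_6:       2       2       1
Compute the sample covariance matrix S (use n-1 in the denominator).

Step 1 — column means:
  mean(U) = (2 + 8 + 8 + 7 + 7 + 2) / 6 = 34/6 = 5.6667
  mean(V) = (5 + 4 + 5 + 4 + 1 + 2) / 6 = 21/6 = 3.5
  mean(W) = (7 + 6 + 7 + 6 + 4 + 1) / 6 = 31/6 = 5.1667

Step 2 — sample covariance S[i,j] = (1/(n-1)) · Σ_k (x_{k,i} - mean_i) · (x_{k,j} - mean_j), with n-1 = 5.
  S[U,U] = ((-3.6667)·(-3.6667) + (2.3333)·(2.3333) + (2.3333)·(2.3333) + (1.3333)·(1.3333) + (1.3333)·(1.3333) + (-3.6667)·(-3.6667)) / 5 = 41.3333/5 = 8.2667
  S[U,V] = ((-3.6667)·(1.5) + (2.3333)·(0.5) + (2.3333)·(1.5) + (1.3333)·(0.5) + (1.3333)·(-2.5) + (-3.6667)·(-1.5)) / 5 = 2/5 = 0.4
  S[U,W] = ((-3.6667)·(1.8333) + (2.3333)·(0.8333) + (2.3333)·(1.8333) + (1.3333)·(0.8333) + (1.3333)·(-1.1667) + (-3.6667)·(-4.1667)) / 5 = 14.3333/5 = 2.8667
  S[V,V] = ((1.5)·(1.5) + (0.5)·(0.5) + (1.5)·(1.5) + (0.5)·(0.5) + (-2.5)·(-2.5) + (-1.5)·(-1.5)) / 5 = 13.5/5 = 2.7
  S[V,W] = ((1.5)·(1.8333) + (0.5)·(0.8333) + (1.5)·(1.8333) + (0.5)·(0.8333) + (-2.5)·(-1.1667) + (-1.5)·(-4.1667)) / 5 = 15.5/5 = 3.1
  S[W,W] = ((1.8333)·(1.8333) + (0.8333)·(0.8333) + (1.8333)·(1.8333) + (0.8333)·(0.8333) + (-1.1667)·(-1.1667) + (-4.1667)·(-4.1667)) / 5 = 26.8333/5 = 5.3667

S is symmetric (S[j,i] = S[i,j]). Assembling:

S = [[8.2667, 0.4, 2.8667],
 [0.4, 2.7, 3.1],
 [2.8667, 3.1, 5.3667]]


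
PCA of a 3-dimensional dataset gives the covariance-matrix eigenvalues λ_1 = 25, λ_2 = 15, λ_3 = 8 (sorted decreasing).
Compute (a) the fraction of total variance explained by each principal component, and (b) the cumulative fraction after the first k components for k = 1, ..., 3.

Step 1 — total variance = trace(Sigma) = Σ λ_i = 25 + 15 + 8 = 48.

Step 2 — fraction explained by component i = λ_i / Σ λ:
  PC1: 25/48 = 0.5208
  PC2: 15/48 = 0.3125
  PC3: 8/48 = 0.1667

Step 3 — cumulative fraction after k components = (λ_1 + ... + λ_k) / Σ λ:
  k = 1: 25/48 = 0.5208
  k = 2: (25 + 15)/48 = 40/48 = 0.8333
  k = 3: (25 + 15 + 8)/48 = 48/48 = 1

Summary (fraction, with percent):

explained: PC1 0.5208 (52.08%), PC2 0.3125 (31.25%), PC3 0.1667 (16.67%);  cumulative: 0.5208, 0.8333, 1


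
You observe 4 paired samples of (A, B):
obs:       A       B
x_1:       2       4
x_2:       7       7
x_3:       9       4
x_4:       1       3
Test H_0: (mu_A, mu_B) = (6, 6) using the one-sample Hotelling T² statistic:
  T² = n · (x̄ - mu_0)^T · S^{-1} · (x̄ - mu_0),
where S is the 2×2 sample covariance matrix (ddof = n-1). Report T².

Step 1 — sample mean vector:
  mean(A) = (2 + 7 + 9 + 1) / 4 = 19/4 = 4.75
  mean(B) = (4 + 7 + 4 + 3) / 4 = 18/4 = 4.5
  x̄ = (4.75, 4.5),  deviation x̄ - mu_0 = (4.75, 4.5) - (6, 6) = (-1.25, -1.5).

Step 2 — sample covariance matrix, S[i,j] = (1/(n-1)) · Σ_k (x_{k,i} - mean_i) · (x_{k,j} - mean_j), divisor n-1 = 3:
  S[A,A] = ((-2.75)·(-2.75) + (2.25)·(2.25) + (4.25)·(4.25) + (-3.75)·(-3.75)) / 3 = 44.75/3 = 14.9167
  S[A,B] = ((-2.75)·(-0.5) + (2.25)·(2.5) + (4.25)·(-0.5) + (-3.75)·(-1.5)) / 3 = 10.5/3 = 3.5
  S[B,B] = ((-0.5)·(-0.5) + (2.5)·(2.5) + (-0.5)·(-0.5) + (-1.5)·(-1.5)) / 3 = 9/3 = 3
  S = [[14.9167, 3.5],
 [3.5, 3]].

Step 3 — invert S. det(S) = 14.9167·3 - (3.5)² = 32.5.
  S^{-1} = (1/det) · [[d, -b], [-b, a]] = [[0.0923, -0.1077],
 [-0.1077, 0.459]].

Step 4 — quadratic form (x̄ - mu_0)^T · S^{-1} · (x̄ - mu_0):
  S^{-1} · (x̄ - mu_0) = (0.0462, -0.5538),
  (x̄ - mu_0)^T · [...] = (-1.25)·(0.0462) + (-1.5)·(-0.5538) = 0.7731.

Step 5 — scale by n: T² = 4 · 0.7731 = 3.0923.

T² ≈ 3.0923


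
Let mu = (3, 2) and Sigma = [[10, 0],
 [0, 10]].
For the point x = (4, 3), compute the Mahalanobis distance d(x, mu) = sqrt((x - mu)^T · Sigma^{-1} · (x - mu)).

Step 1 — centre the observation: (x - mu) = (1, 1).

Step 2 — invert Sigma. det(Sigma) = 10·10 - (0)² = 100.
  Sigma^{-1} = (1/det) · [[d, -b], [-b, a]] = [[0.1, 0],
 [0, 0.1]].

Step 3 — form the quadratic (x - mu)^T · Sigma^{-1} · (x - mu):
  Sigma^{-1} · (x - mu) = (0.1, 0.1).
  (x - mu)^T · [Sigma^{-1} · (x - mu)] = (1)·(0.1) + (1)·(0.1) = 0.2.

Step 4 — take square root: d = √(0.2) ≈ 0.4472.

d(x, mu) = √(0.2) ≈ 0.4472


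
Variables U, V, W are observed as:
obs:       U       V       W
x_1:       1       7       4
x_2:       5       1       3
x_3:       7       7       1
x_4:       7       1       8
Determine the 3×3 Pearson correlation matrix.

Step 1 — column means:
  mean(U) = (1 + 5 + 7 + 7) / 4 = 20/4 = 5
  mean(V) = (7 + 1 + 7 + 1) / 4 = 16/4 = 4
  mean(W) = (4 + 3 + 1 + 8) / 4 = 16/4 = 4

Step 2 — sample variances and covariances s[i,j] = (1/(n-1)) · Σ_k (x_{k,i} - mean_i) · (x_{k,j} - mean_j), with n-1 = 3:
  s[U,U] = ((-4)·(-4) + (0)·(0) + (2)·(2) + (2)·(2)) / 3 = 24/3 = 8
  s[U,V] = ((-4)·(3) + (0)·(-3) + (2)·(3) + (2)·(-3)) / 3 = -12/3 = -4
  s[U,W] = ((-4)·(0) + (0)·(-1) + (2)·(-3) + (2)·(4)) / 3 = 2/3 = 0.6667
  s[V,V] = ((3)·(3) + (-3)·(-3) + (3)·(3) + (-3)·(-3)) / 3 = 36/3 = 12
  s[V,W] = ((3)·(0) + (-3)·(-1) + (3)·(-3) + (-3)·(4)) / 3 = -18/3 = -6
  s[W,W] = ((0)·(0) + (-1)·(-1) + (-3)·(-3) + (4)·(4)) / 3 = 26/3 = 8.6667
  Sample standard deviations s_i = √(s[i,i]):
  s(U) = √(8) = 2.8284
  s(V) = √(12) = 3.4641
  s(W) = √(8.6667) = 2.9439

Step 3 — r_{ij} = s_{ij} / (s_i · s_j):
  r[U,U] = 1 (diagonal).
  r[U,V] = -4 / (2.8284 · 3.4641) = -4 / 9.798 = -0.4082
  r[U,W] = 0.6667 / (2.8284 · 2.9439) = 0.6667 / 8.3267 = 0.0801
  r[V,V] = 1 (diagonal).
  r[V,W] = -6 / (3.4641 · 2.9439) = -6 / 10.198 = -0.5883
  r[W,W] = 1 (diagonal).

R is symmetric with unit diagonal. Assembling:

R = [[1, -0.4082, 0.0801],
 [-0.4082, 1, -0.5883],
 [0.0801, -0.5883, 1]]


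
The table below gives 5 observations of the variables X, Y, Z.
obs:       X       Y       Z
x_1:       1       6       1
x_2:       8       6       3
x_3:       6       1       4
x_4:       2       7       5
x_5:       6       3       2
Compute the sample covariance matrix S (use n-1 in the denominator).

Step 1 — column means:
  mean(X) = (1 + 8 + 6 + 2 + 6) / 5 = 23/5 = 4.6
  mean(Y) = (6 + 6 + 1 + 7 + 3) / 5 = 23/5 = 4.6
  mean(Z) = (1 + 3 + 4 + 5 + 2) / 5 = 15/5 = 3

Step 2 — sample covariance S[i,j] = (1/(n-1)) · Σ_k (x_{k,i} - mean_i) · (x_{k,j} - mean_j), with n-1 = 4.
  S[X,X] = ((-3.6)·(-3.6) + (3.4)·(3.4) + (1.4)·(1.4) + (-2.6)·(-2.6) + (1.4)·(1.4)) / 4 = 35.2/4 = 8.8
  S[X,Y] = ((-3.6)·(1.4) + (3.4)·(1.4) + (1.4)·(-3.6) + (-2.6)·(2.4) + (1.4)·(-1.6)) / 4 = -13.8/4 = -3.45
  S[X,Z] = ((-3.6)·(-2) + (3.4)·(0) + (1.4)·(1) + (-2.6)·(2) + (1.4)·(-1)) / 4 = 2/4 = 0.5
  S[Y,Y] = ((1.4)·(1.4) + (1.4)·(1.4) + (-3.6)·(-3.6) + (2.4)·(2.4) + (-1.6)·(-1.6)) / 4 = 25.2/4 = 6.3
  S[Y,Z] = ((1.4)·(-2) + (1.4)·(0) + (-3.6)·(1) + (2.4)·(2) + (-1.6)·(-1)) / 4 = 0/4 = 0
  S[Z,Z] = ((-2)·(-2) + (0)·(0) + (1)·(1) + (2)·(2) + (-1)·(-1)) / 4 = 10/4 = 2.5

S is symmetric (S[j,i] = S[i,j]). Assembling:

S = [[8.8, -3.45, 0.5],
 [-3.45, 6.3, 0],
 [0.5, 0, 2.5]]


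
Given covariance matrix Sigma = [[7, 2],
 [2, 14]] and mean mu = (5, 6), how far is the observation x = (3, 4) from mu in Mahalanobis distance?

Step 1 — centre the observation: (x - mu) = (-2, -2).

Step 2 — invert Sigma. det(Sigma) = 7·14 - (2)² = 94.
  Sigma^{-1} = (1/det) · [[d, -b], [-b, a]] = [[0.1489, -0.0213],
 [-0.0213, 0.0745]].

Step 3 — form the quadratic (x - mu)^T · Sigma^{-1} · (x - mu):
  Sigma^{-1} · (x - mu) = (-0.2553, -0.1064).
  (x - mu)^T · [Sigma^{-1} · (x - mu)] = (-2)·(-0.2553) + (-2)·(-0.1064) = 0.7234.

Step 4 — take square root: d = √(0.7234) ≈ 0.8505.

d(x, mu) = √(0.7234) ≈ 0.8505


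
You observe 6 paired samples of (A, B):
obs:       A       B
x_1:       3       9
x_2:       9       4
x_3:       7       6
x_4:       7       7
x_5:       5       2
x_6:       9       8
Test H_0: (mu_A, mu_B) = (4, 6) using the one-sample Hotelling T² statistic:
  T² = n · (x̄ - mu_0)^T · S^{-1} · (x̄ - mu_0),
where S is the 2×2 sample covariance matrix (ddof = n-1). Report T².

Step 1 — sample mean vector:
  mean(A) = (3 + 9 + 7 + 7 + 5 + 9) / 6 = 40/6 = 6.6667
  mean(B) = (9 + 4 + 6 + 7 + 2 + 8) / 6 = 36/6 = 6
  x̄ = (6.6667, 6),  deviation x̄ - mu_0 = (6.6667, 6) - (4, 6) = (2.6667, 0).

Step 2 — sample covariance matrix, S[i,j] = (1/(n-1)) · Σ_k (x_{k,i} - mean_i) · (x_{k,j} - mean_j), divisor n-1 = 5:
  S[A,A] = ((-3.6667)·(-3.6667) + (2.3333)·(2.3333) + (0.3333)·(0.3333) + (0.3333)·(0.3333) + (-1.6667)·(-1.6667) + (2.3333)·(2.3333)) / 5 = 27.3333/5 = 5.4667
  S[A,B] = ((-3.6667)·(3) + (2.3333)·(-2) + (0.3333)·(0) + (0.3333)·(1) + (-1.6667)·(-4) + (2.3333)·(2)) / 5 = -4/5 = -0.8
  S[B,B] = ((3)·(3) + (-2)·(-2) + (0)·(0) + (1)·(1) + (-4)·(-4) + (2)·(2)) / 5 = 34/5 = 6.8
  S = [[5.4667, -0.8],
 [-0.8, 6.8]].

Step 3 — invert S. det(S) = 5.4667·6.8 - (-0.8)² = 36.5333.
  S^{-1} = (1/det) · [[d, -b], [-b, a]] = [[0.1861, 0.0219],
 [0.0219, 0.1496]].

Step 4 — quadratic form (x̄ - mu_0)^T · S^{-1} · (x̄ - mu_0):
  S^{-1} · (x̄ - mu_0) = (0.4964, 0.0584),
  (x̄ - mu_0)^T · [...] = (2.6667)·(0.4964) + (0)·(0.0584) = 1.3236.

Step 5 — scale by n: T² = 6 · 1.3236 = 7.9416.

T² ≈ 7.9416


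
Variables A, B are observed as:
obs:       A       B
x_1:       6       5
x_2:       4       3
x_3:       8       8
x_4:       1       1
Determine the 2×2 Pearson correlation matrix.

Step 1 — column means:
  mean(A) = (6 + 4 + 8 + 1) / 4 = 19/4 = 4.75
  mean(B) = (5 + 3 + 8 + 1) / 4 = 17/4 = 4.25

Step 2 — sample variances and covariances s[i,j] = (1/(n-1)) · Σ_k (x_{k,i} - mean_i) · (x_{k,j} - mean_j), with n-1 = 3:
  s[A,A] = ((1.25)·(1.25) + (-0.75)·(-0.75) + (3.25)·(3.25) + (-3.75)·(-3.75)) / 3 = 26.75/3 = 8.9167
  s[A,B] = ((1.25)·(0.75) + (-0.75)·(-1.25) + (3.25)·(3.75) + (-3.75)·(-3.25)) / 3 = 26.25/3 = 8.75
  s[B,B] = ((0.75)·(0.75) + (-1.25)·(-1.25) + (3.75)·(3.75) + (-3.25)·(-3.25)) / 3 = 26.75/3 = 8.9167
  Sample standard deviations s_i = √(s[i,i]):
  s(A) = √(8.9167) = 2.9861
  s(B) = √(8.9167) = 2.9861

Step 3 — r_{ij} = s_{ij} / (s_i · s_j):
  r[A,A] = 1 (diagonal).
  r[A,B] = 8.75 / (2.9861 · 2.9861) = 8.75 / 8.9167 = 0.9813
  r[B,B] = 1 (diagonal).

R is symmetric with unit diagonal. Assembling:

R = [[1, 0.9813],
 [0.9813, 1]]


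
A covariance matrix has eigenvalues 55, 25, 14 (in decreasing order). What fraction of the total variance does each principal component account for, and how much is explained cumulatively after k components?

Step 1 — total variance = trace(Sigma) = Σ λ_i = 55 + 25 + 14 = 94.

Step 2 — fraction explained by component i = λ_i / Σ λ:
  PC1: 55/94 = 0.5851
  PC2: 25/94 = 0.266
  PC3: 14/94 = 0.1489

Step 3 — cumulative fraction after k components = (λ_1 + ... + λ_k) / Σ λ:
  k = 1: 55/94 = 0.5851
  k = 2: (55 + 25)/94 = 80/94 = 0.8511
  k = 3: (55 + 25 + 14)/94 = 94/94 = 1

Summary (fraction, with percent):

explained: PC1 0.5851 (58.51%), PC2 0.266 (26.6%), PC3 0.1489 (14.89%);  cumulative: 0.5851, 0.8511, 1


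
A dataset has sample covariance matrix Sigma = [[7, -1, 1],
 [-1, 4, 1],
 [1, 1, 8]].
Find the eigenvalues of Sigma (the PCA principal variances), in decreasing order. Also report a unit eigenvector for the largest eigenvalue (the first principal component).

Step 1 — characteristic polynomial p(λ) = det(λI - Sigma) = λ³ - tr·λ² + c_1·λ - det, where tr = trace, c_1 = sum of the principal 2×2 minors, det = det(Sigma):
  tr = 7 + 4 + 8 = 19,
  c_1 = (7·4 - (-1)²) + (7·8 - (1)²) + (4·8 - (1)²) = 27 + 55 + 31 = 113,
  det = 7·(4·8 - (1)²) - (-1)·((-1)·8 - (1)·(1)) + (1)·((-1)·(1) - 4·(1)) = 7·(31) - (-1)·(-9) + (1)·(-5) = 203.
  So p(λ) = λ³ - 19λ² + 113λ - 203.
Step 2 — look for an integer root (rational root theorem: any rational root is an integer divisor of 203). Testing λ = 7:
  p(7) = 343 - 931 + 791 - 203 = 0  ✓
  Dividing out (λ - 7): p(λ) = (λ - 7)(λ² - 12λ + 29).
Step 3 — remaining eigenvalues from the quadratic λ² - 12λ + 29 = 0:
  Δ = 12² - 4·29 = 144 - 116 = 28,  λ = (12 ± √28)/2 = (12 ± 5.2915)/2 ≈ 8.6458 or 3.3542.
  Sorted: λ_1 = 8.6458,  λ_2 = 7,  λ_3 = 3.3542  (check: sum = 19 = tr ✓).

Step 4 — unit eigenvector for λ_1 ≈ 8.6458: v spans the null space of (Sigma - λ_1 I), whose rows are
  r_1 = (-1.6458, -1, 1),  r_2 = (-1, -4.6458, 1),  r_3 = (1, 1, -0.6458).
  v is orthogonal to every row, so take v ∝ r_1 × r_2 = ((-1)·(1) - (1)·(-4.6458), (1)·(-1) - (-1.6458)·(1), (-1.6458)·(-4.6458) - (-1)·(-1)) ≈ (3.6458, 0.6458, 6.6458).
  Let u = (3.6458, 0.6458, 6.6458).
  ||u|| = √((3.6458)² + (0.6458)² + (6.6458)²) = √(57.8745) ≈ 7.6075,  v_1 = u/||u|| ≈ (0.4792, 0.0849, 0.8736) (||v_1|| = 1).

λ_1 = 8.6458,  λ_2 = 7,  λ_3 = 3.3542;  v_1 ≈ (0.4792, 0.0849, 0.8736)


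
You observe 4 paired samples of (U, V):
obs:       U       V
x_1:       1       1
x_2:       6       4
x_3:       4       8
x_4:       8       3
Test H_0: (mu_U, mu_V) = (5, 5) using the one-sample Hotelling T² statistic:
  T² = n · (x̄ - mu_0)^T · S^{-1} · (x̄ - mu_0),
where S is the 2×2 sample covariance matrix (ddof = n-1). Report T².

Step 1 — sample mean vector:
  mean(U) = (1 + 6 + 4 + 8) / 4 = 19/4 = 4.75
  mean(V) = (1 + 4 + 8 + 3) / 4 = 16/4 = 4
  x̄ = (4.75, 4),  deviation x̄ - mu_0 = (4.75, 4) - (5, 5) = (-0.25, -1).

Step 2 — sample covariance matrix, S[i,j] = (1/(n-1)) · Σ_k (x_{k,i} - mean_i) · (x_{k,j} - mean_j), divisor n-1 = 3:
  S[U,U] = ((-3.75)·(-3.75) + (1.25)·(1.25) + (-0.75)·(-0.75) + (3.25)·(3.25)) / 3 = 26.75/3 = 8.9167
  S[U,V] = ((-3.75)·(-3) + (1.25)·(0) + (-0.75)·(4) + (3.25)·(-1)) / 3 = 5/3 = 1.6667
  S[V,V] = ((-3)·(-3) + (0)·(0) + (4)·(4) + (-1)·(-1)) / 3 = 26/3 = 8.6667
  S = [[8.9167, 1.6667],
 [1.6667, 8.6667]].

Step 3 — invert S. det(S) = 8.9167·8.6667 - (1.6667)² = 74.5.
  S^{-1} = (1/det) · [[d, -b], [-b, a]] = [[0.1163, -0.0224],
 [-0.0224, 0.1197]].

Step 4 — quadratic form (x̄ - mu_0)^T · S^{-1} · (x̄ - mu_0):
  S^{-1} · (x̄ - mu_0) = (-0.0067, -0.1141),
  (x̄ - mu_0)^T · [...] = (-0.25)·(-0.0067) + (-1)·(-0.1141) = 0.1158.

Step 5 — scale by n: T² = 4 · 0.1158 = 0.4631.

T² ≈ 0.4631


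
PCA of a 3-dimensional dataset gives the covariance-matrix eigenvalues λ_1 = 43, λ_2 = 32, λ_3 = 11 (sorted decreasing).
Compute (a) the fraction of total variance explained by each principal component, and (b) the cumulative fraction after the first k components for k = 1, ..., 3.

Step 1 — total variance = trace(Sigma) = Σ λ_i = 43 + 32 + 11 = 86.

Step 2 — fraction explained by component i = λ_i / Σ λ:
  PC1: 43/86 = 0.5
  PC2: 32/86 = 0.3721
  PC3: 11/86 = 0.1279

Step 3 — cumulative fraction after k components = (λ_1 + ... + λ_k) / Σ λ:
  k = 1: 43/86 = 0.5
  k = 2: (43 + 32)/86 = 75/86 = 0.8721
  k = 3: (43 + 32 + 11)/86 = 86/86 = 1

Summary (fraction, with percent):

explained: PC1 0.5 (50%), PC2 0.3721 (37.21%), PC3 0.1279 (12.79%);  cumulative: 0.5, 0.8721, 1


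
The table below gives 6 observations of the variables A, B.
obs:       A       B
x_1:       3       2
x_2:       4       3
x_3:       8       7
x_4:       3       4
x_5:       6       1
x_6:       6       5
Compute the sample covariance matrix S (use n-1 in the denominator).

Step 1 — column means:
  mean(A) = (3 + 4 + 8 + 3 + 6 + 6) / 6 = 30/6 = 5
  mean(B) = (2 + 3 + 7 + 4 + 1 + 5) / 6 = 22/6 = 3.6667

Step 2 — sample covariance S[i,j] = (1/(n-1)) · Σ_k (x_{k,i} - mean_i) · (x_{k,j} - mean_j), with n-1 = 5.
  S[A,A] = ((-2)·(-2) + (-1)·(-1) + (3)·(3) + (-2)·(-2) + (1)·(1) + (1)·(1)) / 5 = 20/5 = 4
  S[A,B] = ((-2)·(-1.6667) + (-1)·(-0.6667) + (3)·(3.3333) + (-2)·(0.3333) + (1)·(-2.6667) + (1)·(1.3333)) / 5 = 12/5 = 2.4
  S[B,B] = ((-1.6667)·(-1.6667) + (-0.6667)·(-0.6667) + (3.3333)·(3.3333) + (0.3333)·(0.3333) + (-2.6667)·(-2.6667) + (1.3333)·(1.3333)) / 5 = 23.3333/5 = 4.6667

S is symmetric (S[j,i] = S[i,j]). Assembling:

S = [[4, 2.4],
 [2.4, 4.6667]]


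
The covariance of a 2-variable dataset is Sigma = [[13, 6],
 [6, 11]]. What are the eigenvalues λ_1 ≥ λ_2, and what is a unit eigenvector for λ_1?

Step 1 — characteristic polynomial of 2×2 Sigma:
  det(Sigma - λI) = λ² - trace · λ + det = 0.
  trace = 13 + 11 = 24, det = 13·11 - (6)² = 107.
Step 2 — discriminant:
  Δ = trace² - 4·det = 576 - 428 = 148.
Step 3 — eigenvalues:
  λ = (trace ± √Δ)/2 = (24 ± 12.1655)/2,
  λ_1 = 18.0828,  λ_2 = 5.9172.

Step 4 — unit eigenvector for λ_1: solve (Sigma - λ_1 I)v = 0. First row:
  (13 - 18.0828)·v_x + (6)·v_y = 0, i.e. (-5.0828)·v_x + (6)·v_y = 0,
  so v ∝ (b, λ_1 - a) = (6, 5.0828) = u.
  ||u|| = √((6)² + (5.0828)²) = √(61.8345) ≈ 7.8635,
  v_1 = u/||u|| ≈ (0.763, 0.6464) (||v_1|| = 1).

λ_1 = 18.0828,  λ_2 = 5.9172;  v_1 ≈ (0.763, 0.6464)


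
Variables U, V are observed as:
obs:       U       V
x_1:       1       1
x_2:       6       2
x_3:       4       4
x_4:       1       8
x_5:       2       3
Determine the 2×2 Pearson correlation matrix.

Step 1 — column means:
  mean(U) = (1 + 6 + 4 + 1 + 2) / 5 = 14/5 = 2.8
  mean(V) = (1 + 2 + 4 + 8 + 3) / 5 = 18/5 = 3.6

Step 2 — sample variances and covariances s[i,j] = (1/(n-1)) · Σ_k (x_{k,i} - mean_i) · (x_{k,j} - mean_j), with n-1 = 4:
  s[U,U] = ((-1.8)·(-1.8) + (3.2)·(3.2) + (1.2)·(1.2) + (-1.8)·(-1.8) + (-0.8)·(-0.8)) / 4 = 18.8/4 = 4.7
  s[U,V] = ((-1.8)·(-2.6) + (3.2)·(-1.6) + (1.2)·(0.4) + (-1.8)·(4.4) + (-0.8)·(-0.6)) / 4 = -7.4/4 = -1.85
  s[V,V] = ((-2.6)·(-2.6) + (-1.6)·(-1.6) + (0.4)·(0.4) + (4.4)·(4.4) + (-0.6)·(-0.6)) / 4 = 29.2/4 = 7.3
  Sample standard deviations s_i = √(s[i,i]):
  s(U) = √(4.7) = 2.1679
  s(V) = √(7.3) = 2.7019

Step 3 — r_{ij} = s_{ij} / (s_i · s_j):
  r[U,U] = 1 (diagonal).
  r[U,V] = -1.85 / (2.1679 · 2.7019) = -1.85 / 5.8575 = -0.3158
  r[V,V] = 1 (diagonal).

R is symmetric with unit diagonal. Assembling:

R = [[1, -0.3158],
 [-0.3158, 1]]


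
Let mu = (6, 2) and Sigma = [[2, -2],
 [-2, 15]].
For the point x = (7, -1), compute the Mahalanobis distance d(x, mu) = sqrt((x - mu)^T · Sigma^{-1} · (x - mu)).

Step 1 — centre the observation: (x - mu) = (1, -3).

Step 2 — invert Sigma. det(Sigma) = 2·15 - (-2)² = 26.
  Sigma^{-1} = (1/det) · [[d, -b], [-b, a]] = [[0.5769, 0.0769],
 [0.0769, 0.0769]].

Step 3 — form the quadratic (x - mu)^T · Sigma^{-1} · (x - mu):
  Sigma^{-1} · (x - mu) = (0.3462, -0.1538).
  (x - mu)^T · [Sigma^{-1} · (x - mu)] = (1)·(0.3462) + (-3)·(-0.1538) = 0.8077.

Step 4 — take square root: d = √(0.8077) ≈ 0.8987.

d(x, mu) = √(0.8077) ≈ 0.8987


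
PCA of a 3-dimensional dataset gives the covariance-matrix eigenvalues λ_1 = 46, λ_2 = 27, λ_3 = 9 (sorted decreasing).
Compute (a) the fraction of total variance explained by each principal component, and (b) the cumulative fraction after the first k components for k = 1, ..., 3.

Step 1 — total variance = trace(Sigma) = Σ λ_i = 46 + 27 + 9 = 82.

Step 2 — fraction explained by component i = λ_i / Σ λ:
  PC1: 46/82 = 0.561
  PC2: 27/82 = 0.3293
  PC3: 9/82 = 0.1098

Step 3 — cumulative fraction after k components = (λ_1 + ... + λ_k) / Σ λ:
  k = 1: 46/82 = 0.561
  k = 2: (46 + 27)/82 = 73/82 = 0.8902
  k = 3: (46 + 27 + 9)/82 = 82/82 = 1

Summary (fraction, with percent):

explained: PC1 0.561 (56.1%), PC2 0.3293 (32.93%), PC3 0.1098 (10.98%);  cumulative: 0.561, 0.8902, 1


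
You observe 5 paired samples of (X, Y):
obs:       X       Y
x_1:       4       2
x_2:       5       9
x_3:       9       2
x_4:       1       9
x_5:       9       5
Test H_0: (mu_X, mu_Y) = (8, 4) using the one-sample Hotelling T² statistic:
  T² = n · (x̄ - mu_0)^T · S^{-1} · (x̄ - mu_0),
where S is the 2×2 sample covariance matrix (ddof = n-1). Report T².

Step 1 — sample mean vector:
  mean(X) = (4 + 5 + 9 + 1 + 9) / 5 = 28/5 = 5.6
  mean(Y) = (2 + 9 + 2 + 9 + 5) / 5 = 27/5 = 5.4
  x̄ = (5.6, 5.4),  deviation x̄ - mu_0 = (5.6, 5.4) - (8, 4) = (-2.4, 1.4).

Step 2 — sample covariance matrix, S[i,j] = (1/(n-1)) · Σ_k (x_{k,i} - mean_i) · (x_{k,j} - mean_j), divisor n-1 = 4:
  S[X,X] = ((-1.6)·(-1.6) + (-0.6)·(-0.6) + (3.4)·(3.4) + (-4.6)·(-4.6) + (3.4)·(3.4)) / 4 = 47.2/4 = 11.8
  S[X,Y] = ((-1.6)·(-3.4) + (-0.6)·(3.6) + (3.4)·(-3.4) + (-4.6)·(3.6) + (3.4)·(-0.4)) / 4 = -26.2/4 = -6.55
  S[Y,Y] = ((-3.4)·(-3.4) + (3.6)·(3.6) + (-3.4)·(-3.4) + (3.6)·(3.6) + (-0.4)·(-0.4)) / 4 = 49.2/4 = 12.3
  S = [[11.8, -6.55],
 [-6.55, 12.3]].

Step 3 — invert S. det(S) = 11.8·12.3 - (-6.55)² = 102.2375.
  S^{-1} = (1/det) · [[d, -b], [-b, a]] = [[0.1203, 0.0641],
 [0.0641, 0.1154]].

Step 4 — quadratic form (x̄ - mu_0)^T · S^{-1} · (x̄ - mu_0):
  S^{-1} · (x̄ - mu_0) = (-0.199, 0.0078),
  (x̄ - mu_0)^T · [...] = (-2.4)·(-0.199) + (1.4)·(0.0078) = 0.4887.

Step 5 — scale by n: T² = 5 · 0.4887 = 2.4433.

T² ≈ 2.4433


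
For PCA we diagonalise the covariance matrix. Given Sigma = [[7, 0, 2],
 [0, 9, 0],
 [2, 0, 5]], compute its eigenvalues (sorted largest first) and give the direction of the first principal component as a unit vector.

Step 1 — characteristic polynomial p(λ) = det(λI - Sigma) = λ³ - tr·λ² + c_1·λ - det, where tr = trace, c_1 = sum of the principal 2×2 minors, det = det(Sigma):
  tr = 7 + 9 + 5 = 21,
  c_1 = (7·9 - (0)²) + (7·5 - (2)²) + (9·5 - (0)²) = 63 + 31 + 45 = 139,
  det = 7·(9·5 - (0)²) - (0)·((0)·5 - (0)·(2)) + (2)·((0)·(0) - 9·(2)) = 7·(45) - (0)·(0) + (2)·(-18) = 279.
  So p(λ) = λ³ - 21λ² + 139λ - 279.
Step 2 — look for an integer root (rational root theorem: any rational root is an integer divisor of 279). Testing λ = 9:
  p(9) = 729 - 1701 + 1251 - 279 = 0  ✓
  Dividing out (λ - 9): p(λ) = (λ - 9)(λ² - 12λ + 31).
Step 3 — remaining eigenvalues from the quadratic λ² - 12λ + 31 = 0:
  Δ = 12² - 4·31 = 144 - 124 = 20,  λ = (12 ± √20)/2 = (12 ± 4.4721)/2 ≈ 8.2361 or 3.7639.
  Sorted: λ_1 = 9,  λ_2 = 8.2361,  λ_3 = 3.7639  (check: sum = 21 = tr ✓).

Step 4 — unit eigenvector for λ_1 = 9: v spans the null space of (Sigma - λ_1 I), whose rows are
  r_1 = (-2, 0, 2),  r_2 = (0, 0, 0),  r_3 = (2, 0, -4).
  v is orthogonal to every row, so take v ∝ r_1 × r_3 = ((0)·(-4) - (2)·(0), (2)·(2) - (-2)·(-4), (-2)·(0) - (0)·(2)) = (0, -4, 0).
  Rescale (divide by 4; multiply by -1 so the first nonzero entry is positive): u = (0, 1, 0).
  ||u|| = √((0)² + (1)² + (0)²) = √(1) = 1,  v_1 = u/||u|| ≈ (0, 1, 0) (||v_1|| = 1).

λ_1 = 9,  λ_2 = 8.2361,  λ_3 = 3.7639;  v_1 ≈ (0, 1, 0)


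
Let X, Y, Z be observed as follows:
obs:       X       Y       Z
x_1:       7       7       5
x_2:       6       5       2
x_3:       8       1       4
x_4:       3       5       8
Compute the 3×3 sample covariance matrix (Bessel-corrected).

Step 1 — column means:
  mean(X) = (7 + 6 + 8 + 3) / 4 = 24/4 = 6
  mean(Y) = (7 + 5 + 1 + 5) / 4 = 18/4 = 4.5
  mean(Z) = (5 + 2 + 4 + 8) / 4 = 19/4 = 4.75

Step 2 — sample covariance S[i,j] = (1/(n-1)) · Σ_k (x_{k,i} - mean_i) · (x_{k,j} - mean_j), with n-1 = 3.
  S[X,X] = ((1)·(1) + (0)·(0) + (2)·(2) + (-3)·(-3)) / 3 = 14/3 = 4.6667
  S[X,Y] = ((1)·(2.5) + (0)·(0.5) + (2)·(-3.5) + (-3)·(0.5)) / 3 = -6/3 = -2
  S[X,Z] = ((1)·(0.25) + (0)·(-2.75) + (2)·(-0.75) + (-3)·(3.25)) / 3 = -11/3 = -3.6667
  S[Y,Y] = ((2.5)·(2.5) + (0.5)·(0.5) + (-3.5)·(-3.5) + (0.5)·(0.5)) / 3 = 19/3 = 6.3333
  S[Y,Z] = ((2.5)·(0.25) + (0.5)·(-2.75) + (-3.5)·(-0.75) + (0.5)·(3.25)) / 3 = 3.5/3 = 1.1667
  S[Z,Z] = ((0.25)·(0.25) + (-2.75)·(-2.75) + (-0.75)·(-0.75) + (3.25)·(3.25)) / 3 = 18.75/3 = 6.25

S is symmetric (S[j,i] = S[i,j]). Assembling:

S = [[4.6667, -2, -3.6667],
 [-2, 6.3333, 1.1667],
 [-3.6667, 1.1667, 6.25]]


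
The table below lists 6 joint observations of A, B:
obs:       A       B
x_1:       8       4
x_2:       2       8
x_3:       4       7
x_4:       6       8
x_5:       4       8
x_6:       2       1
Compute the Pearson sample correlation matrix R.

Step 1 — column means:
  mean(A) = (8 + 2 + 4 + 6 + 4 + 2) / 6 = 26/6 = 4.3333
  mean(B) = (4 + 8 + 7 + 8 + 8 + 1) / 6 = 36/6 = 6

Step 2 — sample variances and covariances s[i,j] = (1/(n-1)) · Σ_k (x_{k,i} - mean_i) · (x_{k,j} - mean_j), with n-1 = 5:
  s[A,A] = ((3.6667)·(3.6667) + (-2.3333)·(-2.3333) + (-0.3333)·(-0.3333) + (1.6667)·(1.6667) + (-0.3333)·(-0.3333) + (-2.3333)·(-2.3333)) / 5 = 27.3333/5 = 5.4667
  s[A,B] = ((3.6667)·(-2) + (-2.3333)·(2) + (-0.3333)·(1) + (1.6667)·(2) + (-0.3333)·(2) + (-2.3333)·(-5)) / 5 = 2/5 = 0.4
  s[B,B] = ((-2)·(-2) + (2)·(2) + (1)·(1) + (2)·(2) + (2)·(2) + (-5)·(-5)) / 5 = 42/5 = 8.4
  Sample standard deviations s_i = √(s[i,i]):
  s(A) = √(5.4667) = 2.3381
  s(B) = √(8.4) = 2.8983

Step 3 — r_{ij} = s_{ij} / (s_i · s_j):
  r[A,A] = 1 (diagonal).
  r[A,B] = 0.4 / (2.3381 · 2.8983) = 0.4 / 6.7764 = 0.059
  r[B,B] = 1 (diagonal).

R is symmetric with unit diagonal. Assembling:

R = [[1, 0.059],
 [0.059, 1]]


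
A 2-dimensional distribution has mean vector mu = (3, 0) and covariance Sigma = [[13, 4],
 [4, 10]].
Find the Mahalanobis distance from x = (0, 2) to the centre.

Step 1 — centre the observation: (x - mu) = (-3, 2).

Step 2 — invert Sigma. det(Sigma) = 13·10 - (4)² = 114.
  Sigma^{-1} = (1/det) · [[d, -b], [-b, a]] = [[0.0877, -0.0351],
 [-0.0351, 0.114]].

Step 3 — form the quadratic (x - mu)^T · Sigma^{-1} · (x - mu):
  Sigma^{-1} · (x - mu) = (-0.3333, 0.3333).
  (x - mu)^T · [Sigma^{-1} · (x - mu)] = (-3)·(-0.3333) + (2)·(0.3333) = 1.6667.

Step 4 — take square root: d = √(1.6667) ≈ 1.291.

d(x, mu) = √(1.6667) ≈ 1.291


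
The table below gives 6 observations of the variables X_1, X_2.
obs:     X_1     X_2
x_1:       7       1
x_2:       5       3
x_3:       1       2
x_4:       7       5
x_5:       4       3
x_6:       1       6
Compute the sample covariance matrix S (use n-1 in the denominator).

Step 1 — column means:
  mean(X_1) = (7 + 5 + 1 + 7 + 4 + 1) / 6 = 25/6 = 4.1667
  mean(X_2) = (1 + 3 + 2 + 5 + 3 + 6) / 6 = 20/6 = 3.3333

Step 2 — sample covariance S[i,j] = (1/(n-1)) · Σ_k (x_{k,i} - mean_i) · (x_{k,j} - mean_j), with n-1 = 5.
  S[X_1,X_1] = ((2.8333)·(2.8333) + (0.8333)·(0.8333) + (-3.1667)·(-3.1667) + (2.8333)·(2.8333) + (-0.1667)·(-0.1667) + (-3.1667)·(-3.1667)) / 5 = 36.8333/5 = 7.3667
  S[X_1,X_2] = ((2.8333)·(-2.3333) + (0.8333)·(-0.3333) + (-3.1667)·(-1.3333) + (2.8333)·(1.6667) + (-0.1667)·(-0.3333) + (-3.1667)·(2.6667)) / 5 = -6.3333/5 = -1.2667
  S[X_2,X_2] = ((-2.3333)·(-2.3333) + (-0.3333)·(-0.3333) + (-1.3333)·(-1.3333) + (1.6667)·(1.6667) + (-0.3333)·(-0.3333) + (2.6667)·(2.6667)) / 5 = 17.3333/5 = 3.4667

S is symmetric (S[j,i] = S[i,j]). Assembling:

S = [[7.3667, -1.2667],
 [-1.2667, 3.4667]]


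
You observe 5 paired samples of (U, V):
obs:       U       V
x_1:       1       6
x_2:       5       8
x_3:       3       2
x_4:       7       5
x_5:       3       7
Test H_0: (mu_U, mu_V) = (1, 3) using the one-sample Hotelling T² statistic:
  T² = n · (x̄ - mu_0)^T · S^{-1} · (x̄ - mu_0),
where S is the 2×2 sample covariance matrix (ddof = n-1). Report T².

Step 1 — sample mean vector:
  mean(U) = (1 + 5 + 3 + 7 + 3) / 5 = 19/5 = 3.8
  mean(V) = (6 + 8 + 2 + 5 + 7) / 5 = 28/5 = 5.6
  x̄ = (3.8, 5.6),  deviation x̄ - mu_0 = (3.8, 5.6) - (1, 3) = (2.8, 2.6).

Step 2 — sample covariance matrix, S[i,j] = (1/(n-1)) · Σ_k (x_{k,i} - mean_i) · (x_{k,j} - mean_j), divisor n-1 = 4:
  S[U,U] = ((-2.8)·(-2.8) + (1.2)·(1.2) + (-0.8)·(-0.8) + (3.2)·(3.2) + (-0.8)·(-0.8)) / 4 = 20.8/4 = 5.2
  S[U,V] = ((-2.8)·(0.4) + (1.2)·(2.4) + (-0.8)·(-3.6) + (3.2)·(-0.6) + (-0.8)·(1.4)) / 4 = 1.6/4 = 0.4
  S[V,V] = ((0.4)·(0.4) + (2.4)·(2.4) + (-3.6)·(-3.6) + (-0.6)·(-0.6) + (1.4)·(1.4)) / 4 = 21.2/4 = 5.3
  S = [[5.2, 0.4],
 [0.4, 5.3]].

Step 3 — invert S. det(S) = 5.2·5.3 - (0.4)² = 27.4.
  S^{-1} = (1/det) · [[d, -b], [-b, a]] = [[0.1934, -0.0146],
 [-0.0146, 0.1898]].

Step 4 — quadratic form (x̄ - mu_0)^T · S^{-1} · (x̄ - mu_0):
  S^{-1} · (x̄ - mu_0) = (0.5036, 0.4526),
  (x̄ - mu_0)^T · [...] = (2.8)·(0.5036) + (2.6)·(0.4526) = 2.5869.

Step 5 — scale by n: T² = 5 · 2.5869 = 12.9343.

T² ≈ 12.9343


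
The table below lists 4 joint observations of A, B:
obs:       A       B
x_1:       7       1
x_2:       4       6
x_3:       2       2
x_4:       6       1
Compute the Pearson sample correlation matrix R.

Step 1 — column means:
  mean(A) = (7 + 4 + 2 + 6) / 4 = 19/4 = 4.75
  mean(B) = (1 + 6 + 2 + 1) / 4 = 10/4 = 2.5

Step 2 — sample variances and covariances s[i,j] = (1/(n-1)) · Σ_k (x_{k,i} - mean_i) · (x_{k,j} - mean_j), with n-1 = 3:
  s[A,A] = ((2.25)·(2.25) + (-0.75)·(-0.75) + (-2.75)·(-2.75) + (1.25)·(1.25)) / 3 = 14.75/3 = 4.9167
  s[A,B] = ((2.25)·(-1.5) + (-0.75)·(3.5) + (-2.75)·(-0.5) + (1.25)·(-1.5)) / 3 = -6.5/3 = -2.1667
  s[B,B] = ((-1.5)·(-1.5) + (3.5)·(3.5) + (-0.5)·(-0.5) + (-1.5)·(-1.5)) / 3 = 17/3 = 5.6667
  Sample standard deviations s_i = √(s[i,i]):
  s(A) = √(4.9167) = 2.2174
  s(B) = √(5.6667) = 2.3805

Step 3 — r_{ij} = s_{ij} / (s_i · s_j):
  r[A,A] = 1 (diagonal).
  r[A,B] = -2.1667 / (2.2174 · 2.3805) = -2.1667 / 5.2784 = -0.4105
  r[B,B] = 1 (diagonal).

R is symmetric with unit diagonal. Assembling:

R = [[1, -0.4105],
 [-0.4105, 1]]


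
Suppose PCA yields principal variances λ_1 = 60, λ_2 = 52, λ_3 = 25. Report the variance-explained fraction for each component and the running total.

Step 1 — total variance = trace(Sigma) = Σ λ_i = 60 + 52 + 25 = 137.

Step 2 — fraction explained by component i = λ_i / Σ λ:
  PC1: 60/137 = 0.438
  PC2: 52/137 = 0.3796
  PC3: 25/137 = 0.1825

Step 3 — cumulative fraction after k components = (λ_1 + ... + λ_k) / Σ λ:
  k = 1: 60/137 = 0.438
  k = 2: (60 + 52)/137 = 112/137 = 0.8175
  k = 3: (60 + 52 + 25)/137 = 137/137 = 1

Summary (fraction, with percent):

explained: PC1 0.438 (43.8%), PC2 0.3796 (37.96%), PC3 0.1825 (18.25%);  cumulative: 0.438, 0.8175, 1


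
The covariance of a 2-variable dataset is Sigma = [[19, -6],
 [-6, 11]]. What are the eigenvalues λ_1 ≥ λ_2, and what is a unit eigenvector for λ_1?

Step 1 — characteristic polynomial of 2×2 Sigma:
  det(Sigma - λI) = λ² - trace · λ + det = 0.
  trace = 19 + 11 = 30, det = 19·11 - (-6)² = 173.
Step 2 — discriminant:
  Δ = trace² - 4·det = 900 - 692 = 208.
Step 3 — eigenvalues:
  λ = (trace ± √Δ)/2 = (30 ± 14.4222)/2,
  λ_1 = 22.2111,  λ_2 = 7.7889.

Step 4 — unit eigenvector for λ_1: solve (Sigma - λ_1 I)v = 0. First row:
  (19 - 22.2111)·v_x + (-6)·v_y = 0, i.e. (-3.2111)·v_x + (-6)·v_y = 0,
  so v ∝ (b, λ_1 - a) = (-6, 3.2111); multiply by -1 so the first entry is positive: u = (6, -3.2111).
  ||u|| = √((6)² + (-3.2111)²) = √(46.3112) ≈ 6.8052,
  v_1 = u/||u|| ≈ (0.8817, -0.4719) (||v_1|| = 1).

λ_1 = 22.2111,  λ_2 = 7.7889;  v_1 ≈ (0.8817, -0.4719)


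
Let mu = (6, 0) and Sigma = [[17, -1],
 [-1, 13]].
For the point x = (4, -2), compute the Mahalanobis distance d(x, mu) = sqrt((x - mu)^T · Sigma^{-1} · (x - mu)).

Step 1 — centre the observation: (x - mu) = (-2, -2).

Step 2 — invert Sigma. det(Sigma) = 17·13 - (-1)² = 220.
  Sigma^{-1} = (1/det) · [[d, -b], [-b, a]] = [[0.0591, 0.0045],
 [0.0045, 0.0773]].

Step 3 — form the quadratic (x - mu)^T · Sigma^{-1} · (x - mu):
  Sigma^{-1} · (x - mu) = (-0.1273, -0.1636).
  (x - mu)^T · [Sigma^{-1} · (x - mu)] = (-2)·(-0.1273) + (-2)·(-0.1636) = 0.5818.

Step 4 — take square root: d = √(0.5818) ≈ 0.7628.

d(x, mu) = √(0.5818) ≈ 0.7628


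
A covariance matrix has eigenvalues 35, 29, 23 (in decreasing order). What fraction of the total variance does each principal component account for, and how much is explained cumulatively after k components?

Step 1 — total variance = trace(Sigma) = Σ λ_i = 35 + 29 + 23 = 87.

Step 2 — fraction explained by component i = λ_i / Σ λ:
  PC1: 35/87 = 0.4023
  PC2: 29/87 = 0.3333
  PC3: 23/87 = 0.2644

Step 3 — cumulative fraction after k components = (λ_1 + ... + λ_k) / Σ λ:
  k = 1: 35/87 = 0.4023
  k = 2: (35 + 29)/87 = 64/87 = 0.7356
  k = 3: (35 + 29 + 23)/87 = 87/87 = 1

Summary (fraction, with percent):

explained: PC1 0.4023 (40.23%), PC2 0.3333 (33.33%), PC3 0.2644 (26.44%);  cumulative: 0.4023, 0.7356, 1


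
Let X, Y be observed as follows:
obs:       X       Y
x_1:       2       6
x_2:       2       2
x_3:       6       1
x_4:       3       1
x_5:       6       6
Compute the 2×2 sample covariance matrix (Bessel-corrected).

Step 1 — column means:
  mean(X) = (2 + 2 + 6 + 3 + 6) / 5 = 19/5 = 3.8
  mean(Y) = (6 + 2 + 1 + 1 + 6) / 5 = 16/5 = 3.2

Step 2 — sample covariance S[i,j] = (1/(n-1)) · Σ_k (x_{k,i} - mean_i) · (x_{k,j} - mean_j), with n-1 = 4.
  S[X,X] = ((-1.8)·(-1.8) + (-1.8)·(-1.8) + (2.2)·(2.2) + (-0.8)·(-0.8) + (2.2)·(2.2)) / 4 = 16.8/4 = 4.2
  S[X,Y] = ((-1.8)·(2.8) + (-1.8)·(-1.2) + (2.2)·(-2.2) + (-0.8)·(-2.2) + (2.2)·(2.8)) / 4 = 0.2/4 = 0.05
  S[Y,Y] = ((2.8)·(2.8) + (-1.2)·(-1.2) + (-2.2)·(-2.2) + (-2.2)·(-2.2) + (2.8)·(2.8)) / 4 = 26.8/4 = 6.7

S is symmetric (S[j,i] = S[i,j]). Assembling:

S = [[4.2, 0.05],
 [0.05, 6.7]]


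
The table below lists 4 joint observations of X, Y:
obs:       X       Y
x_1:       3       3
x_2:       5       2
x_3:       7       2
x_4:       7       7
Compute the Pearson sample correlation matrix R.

Step 1 — column means:
  mean(X) = (3 + 5 + 7 + 7) / 4 = 22/4 = 5.5
  mean(Y) = (3 + 2 + 2 + 7) / 4 = 14/4 = 3.5

Step 2 — sample variances and covariances s[i,j] = (1/(n-1)) · Σ_k (x_{k,i} - mean_i) · (x_{k,j} - mean_j), with n-1 = 3:
  s[X,X] = ((-2.5)·(-2.5) + (-0.5)·(-0.5) + (1.5)·(1.5) + (1.5)·(1.5)) / 3 = 11/3 = 3.6667
  s[X,Y] = ((-2.5)·(-0.5) + (-0.5)·(-1.5) + (1.5)·(-1.5) + (1.5)·(3.5)) / 3 = 5/3 = 1.6667
  s[Y,Y] = ((-0.5)·(-0.5) + (-1.5)·(-1.5) + (-1.5)·(-1.5) + (3.5)·(3.5)) / 3 = 17/3 = 5.6667
  Sample standard deviations s_i = √(s[i,i]):
  s(X) = √(3.6667) = 1.9149
  s(Y) = √(5.6667) = 2.3805

Step 3 — r_{ij} = s_{ij} / (s_i · s_j):
  r[X,X] = 1 (diagonal).
  r[X,Y] = 1.6667 / (1.9149 · 2.3805) = 1.6667 / 4.5583 = 0.3656
  r[Y,Y] = 1 (diagonal).

R is symmetric with unit diagonal. Assembling:

R = [[1, 0.3656],
 [0.3656, 1]]


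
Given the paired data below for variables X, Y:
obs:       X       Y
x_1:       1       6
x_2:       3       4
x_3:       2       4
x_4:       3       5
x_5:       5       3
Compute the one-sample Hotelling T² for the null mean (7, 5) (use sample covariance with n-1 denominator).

Step 1 — sample mean vector:
  mean(X) = (1 + 3 + 2 + 3 + 5) / 5 = 14/5 = 2.8
  mean(Y) = (6 + 4 + 4 + 5 + 3) / 5 = 22/5 = 4.4
  x̄ = (2.8, 4.4),  deviation x̄ - mu_0 = (2.8, 4.4) - (7, 5) = (-4.2, -0.6).

Step 2 — sample covariance matrix, S[i,j] = (1/(n-1)) · Σ_k (x_{k,i} - mean_i) · (x_{k,j} - mean_j), divisor n-1 = 4:
  S[X,X] = ((-1.8)·(-1.8) + (0.2)·(0.2) + (-0.8)·(-0.8) + (0.2)·(0.2) + (2.2)·(2.2)) / 4 = 8.8/4 = 2.2
  S[X,Y] = ((-1.8)·(1.6) + (0.2)·(-0.4) + (-0.8)·(-0.4) + (0.2)·(0.6) + (2.2)·(-1.4)) / 4 = -5.6/4 = -1.4
  S[Y,Y] = ((1.6)·(1.6) + (-0.4)·(-0.4) + (-0.4)·(-0.4) + (0.6)·(0.6) + (-1.4)·(-1.4)) / 4 = 5.2/4 = 1.3
  S = [[2.2, -1.4],
 [-1.4, 1.3]].

Step 3 — invert S. det(S) = 2.2·1.3 - (-1.4)² = 0.9.
  S^{-1} = (1/det) · [[d, -b], [-b, a]] = [[1.4444, 1.5556],
 [1.5556, 2.4444]].

Step 4 — quadratic form (x̄ - mu_0)^T · S^{-1} · (x̄ - mu_0):
  S^{-1} · (x̄ - mu_0) = (-7, -8),
  (x̄ - mu_0)^T · [...] = (-4.2)·(-7) + (-0.6)·(-8) = 34.2.

Step 5 — scale by n: T² = 5 · 34.2 = 171.

T² ≈ 171


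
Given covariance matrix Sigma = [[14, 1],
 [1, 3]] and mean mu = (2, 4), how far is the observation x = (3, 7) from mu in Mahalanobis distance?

Step 1 — centre the observation: (x - mu) = (1, 3).

Step 2 — invert Sigma. det(Sigma) = 14·3 - (1)² = 41.
  Sigma^{-1} = (1/det) · [[d, -b], [-b, a]] = [[0.0732, -0.0244],
 [-0.0244, 0.3415]].

Step 3 — form the quadratic (x - mu)^T · Sigma^{-1} · (x - mu):
  Sigma^{-1} · (x - mu) = (0, 1).
  (x - mu)^T · [Sigma^{-1} · (x - mu)] = (1)·(0) + (3)·(1) = 3.

Step 4 — take square root: d = √(3) ≈ 1.7321.

d(x, mu) = √(3) ≈ 1.7321


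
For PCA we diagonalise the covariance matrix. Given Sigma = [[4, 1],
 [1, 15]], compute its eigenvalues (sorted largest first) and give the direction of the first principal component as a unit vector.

Step 1 — characteristic polynomial of 2×2 Sigma:
  det(Sigma - λI) = λ² - trace · λ + det = 0.
  trace = 4 + 15 = 19, det = 4·15 - (1)² = 59.
Step 2 — discriminant:
  Δ = trace² - 4·det = 361 - 236 = 125.
Step 3 — eigenvalues:
  λ = (trace ± √Δ)/2 = (19 ± 11.1803)/2,
  λ_1 = 15.0902,  λ_2 = 3.9098.

Step 4 — unit eigenvector for λ_1: solve (Sigma - λ_1 I)v = 0. First row:
  (4 - 15.0902)·v_x + (1)·v_y = 0, i.e. (-11.0902)·v_x + (1)·v_y = 0,
  so v ∝ (b, λ_1 - a) = (1, 11.0902) = u.
  ||u|| = √((1)² + (11.0902)²) = √(123.9919) ≈ 11.1352,
  v_1 = u/||u|| ≈ (0.0898, 0.996) (||v_1|| = 1).

λ_1 = 15.0902,  λ_2 = 3.9098;  v_1 ≈ (0.0898, 0.996)


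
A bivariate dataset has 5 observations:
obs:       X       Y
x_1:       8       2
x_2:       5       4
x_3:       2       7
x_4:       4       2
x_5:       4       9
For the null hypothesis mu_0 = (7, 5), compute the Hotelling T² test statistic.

Step 1 — sample mean vector:
  mean(X) = (8 + 5 + 2 + 4 + 4) / 5 = 23/5 = 4.6
  mean(Y) = (2 + 4 + 7 + 2 + 9) / 5 = 24/5 = 4.8
  x̄ = (4.6, 4.8),  deviation x̄ - mu_0 = (4.6, 4.8) - (7, 5) = (-2.4, -0.2).

Step 2 — sample covariance matrix, S[i,j] = (1/(n-1)) · Σ_k (x_{k,i} - mean_i) · (x_{k,j} - mean_j), divisor n-1 = 4:
  S[X,X] = ((3.4)·(3.4) + (0.4)·(0.4) + (-2.6)·(-2.6) + (-0.6)·(-0.6) + (-0.6)·(-0.6)) / 4 = 19.2/4 = 4.8
  S[X,Y] = ((3.4)·(-2.8) + (0.4)·(-0.8) + (-2.6)·(2.2) + (-0.6)·(-2.8) + (-0.6)·(4.2)) / 4 = -16.4/4 = -4.1
  S[Y,Y] = ((-2.8)·(-2.8) + (-0.8)·(-0.8) + (2.2)·(2.2) + (-2.8)·(-2.8) + (4.2)·(4.2)) / 4 = 38.8/4 = 9.7
  S = [[4.8, -4.1],
 [-4.1, 9.7]].

Step 3 — invert S. det(S) = 4.8·9.7 - (-4.1)² = 29.75.
  S^{-1} = (1/det) · [[d, -b], [-b, a]] = [[0.3261, 0.1378],
 [0.1378, 0.1613]].

Step 4 — quadratic form (x̄ - mu_0)^T · S^{-1} · (x̄ - mu_0):
  S^{-1} · (x̄ - mu_0) = (-0.8101, -0.363),
  (x̄ - mu_0)^T · [...] = (-2.4)·(-0.8101) + (-0.2)·(-0.363) = 2.0168.

Step 5 — scale by n: T² = 5 · 2.0168 = 10.084.

T² ≈ 10.084


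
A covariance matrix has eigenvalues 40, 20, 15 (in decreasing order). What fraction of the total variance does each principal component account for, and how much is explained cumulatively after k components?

Step 1 — total variance = trace(Sigma) = Σ λ_i = 40 + 20 + 15 = 75.

Step 2 — fraction explained by component i = λ_i / Σ λ:
  PC1: 40/75 = 0.5333
  PC2: 20/75 = 0.2667
  PC3: 15/75 = 0.2

Step 3 — cumulative fraction after k components = (λ_1 + ... + λ_k) / Σ λ:
  k = 1: 40/75 = 0.5333
  k = 2: (40 + 20)/75 = 60/75 = 0.8
  k = 3: (40 + 20 + 15)/75 = 75/75 = 1

Summary (fraction, with percent):

explained: PC1 0.5333 (53.33%), PC2 0.2667 (26.67%), PC3 0.2 (20%);  cumulative: 0.5333, 0.8, 1


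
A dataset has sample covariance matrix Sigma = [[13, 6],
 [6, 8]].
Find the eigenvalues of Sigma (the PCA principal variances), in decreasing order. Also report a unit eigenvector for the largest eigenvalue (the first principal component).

Step 1 — characteristic polynomial of 2×2 Sigma:
  det(Sigma - λI) = λ² - trace · λ + det = 0.
  trace = 13 + 8 = 21, det = 13·8 - (6)² = 68.
Step 2 — discriminant:
  Δ = trace² - 4·det = 441 - 272 = 169.
Step 3 — eigenvalues:
  λ = (trace ± √Δ)/2 = (21 ± 13)/2,
  λ_1 = 17,  λ_2 = 4.

Step 4 — unit eigenvector for λ_1: solve (Sigma - λ_1 I)v = 0. First row:
  (13 - 17)·v_x + (6)·v_y = 0, i.e. (-4)·v_x + (6)·v_y = 0,
  so v ∝ (b, λ_1 - a) = (6, 4) = u.
  ||u|| = √((6)² + (4)²) = √(52) ≈ 7.2111,
  v_1 = u/||u|| ≈ (0.8321, 0.5547) (||v_1|| = 1).

λ_1 = 17,  λ_2 = 4;  v_1 ≈ (0.8321, 0.5547)
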